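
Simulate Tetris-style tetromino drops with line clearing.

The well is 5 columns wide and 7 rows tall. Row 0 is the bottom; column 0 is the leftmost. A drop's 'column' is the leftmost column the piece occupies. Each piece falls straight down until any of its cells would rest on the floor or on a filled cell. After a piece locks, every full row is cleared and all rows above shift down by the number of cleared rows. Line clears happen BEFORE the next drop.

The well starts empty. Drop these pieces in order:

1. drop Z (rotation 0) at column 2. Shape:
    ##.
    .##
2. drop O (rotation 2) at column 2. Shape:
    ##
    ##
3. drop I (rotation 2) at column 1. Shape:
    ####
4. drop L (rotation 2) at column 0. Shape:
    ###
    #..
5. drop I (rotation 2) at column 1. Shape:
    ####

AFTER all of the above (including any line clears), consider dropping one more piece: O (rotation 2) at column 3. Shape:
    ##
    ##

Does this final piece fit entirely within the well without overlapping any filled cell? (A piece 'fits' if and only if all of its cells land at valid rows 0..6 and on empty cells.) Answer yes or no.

Drop 1: Z rot0 at col 2 lands with bottom-row=0; cleared 0 line(s) (total 0); column heights now [0 0 2 2 1], max=2
Drop 2: O rot2 at col 2 lands with bottom-row=2; cleared 0 line(s) (total 0); column heights now [0 0 4 4 1], max=4
Drop 3: I rot2 at col 1 lands with bottom-row=4; cleared 0 line(s) (total 0); column heights now [0 5 5 5 5], max=5
Drop 4: L rot2 at col 0 lands with bottom-row=4; cleared 1 line(s) (total 1); column heights now [5 5 5 4 1], max=5
Drop 5: I rot2 at col 1 lands with bottom-row=5; cleared 0 line(s) (total 1); column heights now [5 6 6 6 6], max=6
Test piece O rot2 at col 3 (width 2): heights before test = [5 6 6 6 6]; fits = False

Answer: no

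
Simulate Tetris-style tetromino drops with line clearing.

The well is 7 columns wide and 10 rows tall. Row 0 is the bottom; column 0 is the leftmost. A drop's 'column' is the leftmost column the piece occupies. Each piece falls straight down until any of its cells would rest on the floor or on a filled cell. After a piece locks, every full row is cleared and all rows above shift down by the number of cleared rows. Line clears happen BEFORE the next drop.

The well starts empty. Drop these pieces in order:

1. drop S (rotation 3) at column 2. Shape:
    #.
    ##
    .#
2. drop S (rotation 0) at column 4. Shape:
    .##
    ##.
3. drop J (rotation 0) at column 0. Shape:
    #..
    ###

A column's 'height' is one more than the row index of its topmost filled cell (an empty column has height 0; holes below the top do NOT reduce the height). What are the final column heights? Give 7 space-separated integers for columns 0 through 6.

Answer: 5 4 4 2 1 2 2

Derivation:
Drop 1: S rot3 at col 2 lands with bottom-row=0; cleared 0 line(s) (total 0); column heights now [0 0 3 2 0 0 0], max=3
Drop 2: S rot0 at col 4 lands with bottom-row=0; cleared 0 line(s) (total 0); column heights now [0 0 3 2 1 2 2], max=3
Drop 3: J rot0 at col 0 lands with bottom-row=3; cleared 0 line(s) (total 0); column heights now [5 4 4 2 1 2 2], max=5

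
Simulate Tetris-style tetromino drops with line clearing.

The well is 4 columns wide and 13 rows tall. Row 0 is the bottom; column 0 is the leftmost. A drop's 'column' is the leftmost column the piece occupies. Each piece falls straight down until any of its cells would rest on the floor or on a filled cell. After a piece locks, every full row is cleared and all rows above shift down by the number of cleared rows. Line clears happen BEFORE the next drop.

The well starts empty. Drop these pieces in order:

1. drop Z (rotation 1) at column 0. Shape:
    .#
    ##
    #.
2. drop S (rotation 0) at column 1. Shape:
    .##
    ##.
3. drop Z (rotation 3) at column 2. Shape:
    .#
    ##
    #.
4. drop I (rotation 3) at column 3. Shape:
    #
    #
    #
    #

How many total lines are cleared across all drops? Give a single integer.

Drop 1: Z rot1 at col 0 lands with bottom-row=0; cleared 0 line(s) (total 0); column heights now [2 3 0 0], max=3
Drop 2: S rot0 at col 1 lands with bottom-row=3; cleared 0 line(s) (total 0); column heights now [2 4 5 5], max=5
Drop 3: Z rot3 at col 2 lands with bottom-row=5; cleared 0 line(s) (total 0); column heights now [2 4 7 8], max=8
Drop 4: I rot3 at col 3 lands with bottom-row=8; cleared 0 line(s) (total 0); column heights now [2 4 7 12], max=12

Answer: 0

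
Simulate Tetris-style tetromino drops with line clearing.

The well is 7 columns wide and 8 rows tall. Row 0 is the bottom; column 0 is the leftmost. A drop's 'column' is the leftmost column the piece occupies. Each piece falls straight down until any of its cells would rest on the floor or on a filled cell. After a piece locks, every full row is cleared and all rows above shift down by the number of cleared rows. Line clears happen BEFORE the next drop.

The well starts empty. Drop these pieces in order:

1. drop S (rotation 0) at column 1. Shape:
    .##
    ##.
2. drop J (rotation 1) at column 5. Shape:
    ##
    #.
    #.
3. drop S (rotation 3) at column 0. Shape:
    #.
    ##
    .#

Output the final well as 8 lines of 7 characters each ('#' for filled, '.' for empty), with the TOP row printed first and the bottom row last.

Drop 1: S rot0 at col 1 lands with bottom-row=0; cleared 0 line(s) (total 0); column heights now [0 1 2 2 0 0 0], max=2
Drop 2: J rot1 at col 5 lands with bottom-row=0; cleared 0 line(s) (total 0); column heights now [0 1 2 2 0 3 3], max=3
Drop 3: S rot3 at col 0 lands with bottom-row=1; cleared 0 line(s) (total 0); column heights now [4 3 2 2 0 3 3], max=4

Answer: .......
.......
.......
.......
#......
##...##
.###.#.
.##..#.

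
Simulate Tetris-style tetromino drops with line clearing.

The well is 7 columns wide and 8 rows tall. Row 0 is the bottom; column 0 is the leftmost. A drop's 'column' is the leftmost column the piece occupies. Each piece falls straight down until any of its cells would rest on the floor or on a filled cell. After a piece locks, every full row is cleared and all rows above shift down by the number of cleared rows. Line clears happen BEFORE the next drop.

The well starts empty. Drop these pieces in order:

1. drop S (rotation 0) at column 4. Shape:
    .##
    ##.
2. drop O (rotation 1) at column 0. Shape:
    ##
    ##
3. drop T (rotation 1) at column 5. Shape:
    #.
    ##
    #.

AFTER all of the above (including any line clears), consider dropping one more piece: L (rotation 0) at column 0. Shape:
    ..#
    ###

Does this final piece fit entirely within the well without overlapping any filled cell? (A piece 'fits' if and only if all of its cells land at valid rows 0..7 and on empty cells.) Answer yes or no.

Drop 1: S rot0 at col 4 lands with bottom-row=0; cleared 0 line(s) (total 0); column heights now [0 0 0 0 1 2 2], max=2
Drop 2: O rot1 at col 0 lands with bottom-row=0; cleared 0 line(s) (total 0); column heights now [2 2 0 0 1 2 2], max=2
Drop 3: T rot1 at col 5 lands with bottom-row=2; cleared 0 line(s) (total 0); column heights now [2 2 0 0 1 5 4], max=5
Test piece L rot0 at col 0 (width 3): heights before test = [2 2 0 0 1 5 4]; fits = True

Answer: yes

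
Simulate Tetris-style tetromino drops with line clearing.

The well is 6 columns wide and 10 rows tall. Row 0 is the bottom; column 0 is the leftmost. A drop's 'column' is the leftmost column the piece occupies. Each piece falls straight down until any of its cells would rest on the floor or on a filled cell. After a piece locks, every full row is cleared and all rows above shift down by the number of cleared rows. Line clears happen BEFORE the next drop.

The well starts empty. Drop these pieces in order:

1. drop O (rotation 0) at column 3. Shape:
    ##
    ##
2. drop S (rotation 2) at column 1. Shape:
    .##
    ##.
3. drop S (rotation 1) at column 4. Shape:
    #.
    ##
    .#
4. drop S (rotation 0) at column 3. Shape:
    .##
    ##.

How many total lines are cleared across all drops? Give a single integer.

Drop 1: O rot0 at col 3 lands with bottom-row=0; cleared 0 line(s) (total 0); column heights now [0 0 0 2 2 0], max=2
Drop 2: S rot2 at col 1 lands with bottom-row=1; cleared 0 line(s) (total 0); column heights now [0 2 3 3 2 0], max=3
Drop 3: S rot1 at col 4 lands with bottom-row=1; cleared 0 line(s) (total 0); column heights now [0 2 3 3 4 3], max=4
Drop 4: S rot0 at col 3 lands with bottom-row=4; cleared 0 line(s) (total 0); column heights now [0 2 3 5 6 6], max=6

Answer: 0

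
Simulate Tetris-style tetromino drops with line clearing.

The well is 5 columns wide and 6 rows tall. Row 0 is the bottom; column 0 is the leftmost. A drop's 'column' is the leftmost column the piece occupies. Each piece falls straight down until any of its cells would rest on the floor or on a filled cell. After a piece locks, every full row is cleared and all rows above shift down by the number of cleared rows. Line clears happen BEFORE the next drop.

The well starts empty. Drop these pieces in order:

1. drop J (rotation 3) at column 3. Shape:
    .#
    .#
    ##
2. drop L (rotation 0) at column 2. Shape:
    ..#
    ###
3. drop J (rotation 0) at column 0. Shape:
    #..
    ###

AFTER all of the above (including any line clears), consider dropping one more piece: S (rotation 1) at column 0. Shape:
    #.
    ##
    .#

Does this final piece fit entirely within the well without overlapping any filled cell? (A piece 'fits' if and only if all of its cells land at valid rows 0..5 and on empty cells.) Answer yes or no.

Drop 1: J rot3 at col 3 lands with bottom-row=0; cleared 0 line(s) (total 0); column heights now [0 0 0 1 3], max=3
Drop 2: L rot0 at col 2 lands with bottom-row=3; cleared 0 line(s) (total 0); column heights now [0 0 4 4 5], max=5
Drop 3: J rot0 at col 0 lands with bottom-row=4; cleared 0 line(s) (total 0); column heights now [6 5 5 4 5], max=6
Test piece S rot1 at col 0 (width 2): heights before test = [6 5 5 4 5]; fits = False

Answer: no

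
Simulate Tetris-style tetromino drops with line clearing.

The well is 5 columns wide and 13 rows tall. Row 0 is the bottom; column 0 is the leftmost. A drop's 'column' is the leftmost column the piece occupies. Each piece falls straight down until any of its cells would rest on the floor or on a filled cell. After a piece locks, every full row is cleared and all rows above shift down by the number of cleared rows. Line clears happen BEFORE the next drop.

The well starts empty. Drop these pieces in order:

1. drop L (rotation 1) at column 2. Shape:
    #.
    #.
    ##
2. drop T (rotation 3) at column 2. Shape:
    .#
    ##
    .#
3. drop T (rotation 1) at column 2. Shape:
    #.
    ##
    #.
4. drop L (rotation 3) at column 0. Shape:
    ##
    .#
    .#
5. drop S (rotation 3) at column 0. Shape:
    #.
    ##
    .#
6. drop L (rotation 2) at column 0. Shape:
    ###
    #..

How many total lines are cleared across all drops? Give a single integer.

Answer: 0

Derivation:
Drop 1: L rot1 at col 2 lands with bottom-row=0; cleared 0 line(s) (total 0); column heights now [0 0 3 1 0], max=3
Drop 2: T rot3 at col 2 lands with bottom-row=2; cleared 0 line(s) (total 0); column heights now [0 0 4 5 0], max=5
Drop 3: T rot1 at col 2 lands with bottom-row=4; cleared 0 line(s) (total 0); column heights now [0 0 7 6 0], max=7
Drop 4: L rot3 at col 0 lands with bottom-row=0; cleared 0 line(s) (total 0); column heights now [3 3 7 6 0], max=7
Drop 5: S rot3 at col 0 lands with bottom-row=3; cleared 0 line(s) (total 0); column heights now [6 5 7 6 0], max=7
Drop 6: L rot2 at col 0 lands with bottom-row=6; cleared 0 line(s) (total 0); column heights now [8 8 8 6 0], max=8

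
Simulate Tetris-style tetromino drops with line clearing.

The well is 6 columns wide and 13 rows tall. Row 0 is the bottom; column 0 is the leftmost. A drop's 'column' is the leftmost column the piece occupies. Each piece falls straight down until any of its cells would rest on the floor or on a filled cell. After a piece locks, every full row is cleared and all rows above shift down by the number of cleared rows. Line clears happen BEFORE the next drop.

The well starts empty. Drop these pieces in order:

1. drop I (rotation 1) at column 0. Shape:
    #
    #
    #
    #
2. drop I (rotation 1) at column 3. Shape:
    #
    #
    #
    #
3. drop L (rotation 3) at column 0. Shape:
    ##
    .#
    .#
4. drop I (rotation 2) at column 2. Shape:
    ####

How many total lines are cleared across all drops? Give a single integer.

Answer: 1

Derivation:
Drop 1: I rot1 at col 0 lands with bottom-row=0; cleared 0 line(s) (total 0); column heights now [4 0 0 0 0 0], max=4
Drop 2: I rot1 at col 3 lands with bottom-row=0; cleared 0 line(s) (total 0); column heights now [4 0 0 4 0 0], max=4
Drop 3: L rot3 at col 0 lands with bottom-row=2; cleared 0 line(s) (total 0); column heights now [5 5 0 4 0 0], max=5
Drop 4: I rot2 at col 2 lands with bottom-row=4; cleared 1 line(s) (total 1); column heights now [4 4 0 4 0 0], max=4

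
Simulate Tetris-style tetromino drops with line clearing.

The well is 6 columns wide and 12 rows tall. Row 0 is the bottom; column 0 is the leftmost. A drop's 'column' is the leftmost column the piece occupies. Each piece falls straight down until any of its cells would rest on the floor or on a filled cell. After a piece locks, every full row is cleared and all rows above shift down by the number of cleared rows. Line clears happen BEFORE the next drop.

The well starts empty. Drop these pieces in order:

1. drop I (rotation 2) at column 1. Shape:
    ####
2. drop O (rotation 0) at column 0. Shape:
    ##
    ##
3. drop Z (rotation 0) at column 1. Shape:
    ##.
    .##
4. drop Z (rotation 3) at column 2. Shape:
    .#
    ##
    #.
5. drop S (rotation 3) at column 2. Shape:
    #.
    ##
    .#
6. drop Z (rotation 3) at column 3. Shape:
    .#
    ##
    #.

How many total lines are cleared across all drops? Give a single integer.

Drop 1: I rot2 at col 1 lands with bottom-row=0; cleared 0 line(s) (total 0); column heights now [0 1 1 1 1 0], max=1
Drop 2: O rot0 at col 0 lands with bottom-row=1; cleared 0 line(s) (total 0); column heights now [3 3 1 1 1 0], max=3
Drop 3: Z rot0 at col 1 lands with bottom-row=2; cleared 0 line(s) (total 0); column heights now [3 4 4 3 1 0], max=4
Drop 4: Z rot3 at col 2 lands with bottom-row=4; cleared 0 line(s) (total 0); column heights now [3 4 6 7 1 0], max=7
Drop 5: S rot3 at col 2 lands with bottom-row=7; cleared 0 line(s) (total 0); column heights now [3 4 10 9 1 0], max=10
Drop 6: Z rot3 at col 3 lands with bottom-row=9; cleared 0 line(s) (total 0); column heights now [3 4 10 11 12 0], max=12

Answer: 0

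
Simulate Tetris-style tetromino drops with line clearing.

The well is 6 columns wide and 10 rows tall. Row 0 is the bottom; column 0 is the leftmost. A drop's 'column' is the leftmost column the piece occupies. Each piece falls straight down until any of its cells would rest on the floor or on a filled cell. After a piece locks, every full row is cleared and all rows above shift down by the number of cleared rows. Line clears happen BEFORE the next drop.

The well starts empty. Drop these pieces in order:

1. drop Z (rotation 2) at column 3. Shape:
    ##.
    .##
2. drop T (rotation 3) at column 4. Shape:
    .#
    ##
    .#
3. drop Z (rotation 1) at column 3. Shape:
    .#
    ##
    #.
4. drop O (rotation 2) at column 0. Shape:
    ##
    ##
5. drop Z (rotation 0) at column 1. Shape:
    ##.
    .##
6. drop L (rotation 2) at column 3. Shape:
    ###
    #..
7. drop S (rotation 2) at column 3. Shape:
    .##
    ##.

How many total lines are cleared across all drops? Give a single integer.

Drop 1: Z rot2 at col 3 lands with bottom-row=0; cleared 0 line(s) (total 0); column heights now [0 0 0 2 2 1], max=2
Drop 2: T rot3 at col 4 lands with bottom-row=1; cleared 0 line(s) (total 0); column heights now [0 0 0 2 3 4], max=4
Drop 3: Z rot1 at col 3 lands with bottom-row=2; cleared 0 line(s) (total 0); column heights now [0 0 0 4 5 4], max=5
Drop 4: O rot2 at col 0 lands with bottom-row=0; cleared 0 line(s) (total 0); column heights now [2 2 0 4 5 4], max=5
Drop 5: Z rot0 at col 1 lands with bottom-row=4; cleared 0 line(s) (total 0); column heights now [2 6 6 5 5 4], max=6
Drop 6: L rot2 at col 3 lands with bottom-row=5; cleared 0 line(s) (total 0); column heights now [2 6 6 7 7 7], max=7
Drop 7: S rot2 at col 3 lands with bottom-row=7; cleared 0 line(s) (total 0); column heights now [2 6 6 8 9 9], max=9

Answer: 0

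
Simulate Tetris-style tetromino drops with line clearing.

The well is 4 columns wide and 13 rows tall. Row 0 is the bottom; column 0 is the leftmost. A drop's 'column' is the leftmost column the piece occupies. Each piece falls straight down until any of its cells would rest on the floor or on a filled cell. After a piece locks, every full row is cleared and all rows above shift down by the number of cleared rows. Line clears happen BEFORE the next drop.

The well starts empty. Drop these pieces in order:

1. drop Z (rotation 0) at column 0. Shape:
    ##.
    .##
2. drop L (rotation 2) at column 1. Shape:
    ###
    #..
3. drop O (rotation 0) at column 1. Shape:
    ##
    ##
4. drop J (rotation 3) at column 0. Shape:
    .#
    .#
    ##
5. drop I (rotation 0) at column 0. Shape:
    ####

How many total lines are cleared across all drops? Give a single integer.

Answer: 1

Derivation:
Drop 1: Z rot0 at col 0 lands with bottom-row=0; cleared 0 line(s) (total 0); column heights now [2 2 1 0], max=2
Drop 2: L rot2 at col 1 lands with bottom-row=2; cleared 0 line(s) (total 0); column heights now [2 4 4 4], max=4
Drop 3: O rot0 at col 1 lands with bottom-row=4; cleared 0 line(s) (total 0); column heights now [2 6 6 4], max=6
Drop 4: J rot3 at col 0 lands with bottom-row=6; cleared 0 line(s) (total 0); column heights now [7 9 6 4], max=9
Drop 5: I rot0 at col 0 lands with bottom-row=9; cleared 1 line(s) (total 1); column heights now [7 9 6 4], max=9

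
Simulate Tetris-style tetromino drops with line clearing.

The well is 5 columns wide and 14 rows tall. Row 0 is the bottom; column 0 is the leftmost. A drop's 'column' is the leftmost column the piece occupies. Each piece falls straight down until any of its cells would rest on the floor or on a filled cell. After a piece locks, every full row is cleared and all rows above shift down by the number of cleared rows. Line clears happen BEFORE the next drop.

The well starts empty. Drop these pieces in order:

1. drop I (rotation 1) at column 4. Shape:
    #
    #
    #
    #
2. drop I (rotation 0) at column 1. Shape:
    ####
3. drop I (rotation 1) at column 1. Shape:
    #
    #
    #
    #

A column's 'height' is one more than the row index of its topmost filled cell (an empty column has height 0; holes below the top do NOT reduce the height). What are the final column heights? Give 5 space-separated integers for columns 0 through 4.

Answer: 0 9 5 5 5

Derivation:
Drop 1: I rot1 at col 4 lands with bottom-row=0; cleared 0 line(s) (total 0); column heights now [0 0 0 0 4], max=4
Drop 2: I rot0 at col 1 lands with bottom-row=4; cleared 0 line(s) (total 0); column heights now [0 5 5 5 5], max=5
Drop 3: I rot1 at col 1 lands with bottom-row=5; cleared 0 line(s) (total 0); column heights now [0 9 5 5 5], max=9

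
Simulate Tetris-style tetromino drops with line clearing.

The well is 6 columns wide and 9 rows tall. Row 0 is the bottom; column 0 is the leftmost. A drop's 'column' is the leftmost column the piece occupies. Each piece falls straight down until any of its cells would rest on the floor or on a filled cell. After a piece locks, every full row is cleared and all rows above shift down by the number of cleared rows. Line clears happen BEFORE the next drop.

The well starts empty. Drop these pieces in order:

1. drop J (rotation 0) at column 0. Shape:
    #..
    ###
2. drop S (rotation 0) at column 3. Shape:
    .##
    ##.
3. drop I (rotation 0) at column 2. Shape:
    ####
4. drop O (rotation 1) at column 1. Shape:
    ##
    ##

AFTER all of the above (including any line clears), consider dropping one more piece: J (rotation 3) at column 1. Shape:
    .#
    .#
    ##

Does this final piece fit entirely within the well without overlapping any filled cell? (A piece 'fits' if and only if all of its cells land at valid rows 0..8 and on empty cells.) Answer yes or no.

Answer: yes

Derivation:
Drop 1: J rot0 at col 0 lands with bottom-row=0; cleared 0 line(s) (total 0); column heights now [2 1 1 0 0 0], max=2
Drop 2: S rot0 at col 3 lands with bottom-row=0; cleared 0 line(s) (total 0); column heights now [2 1 1 1 2 2], max=2
Drop 3: I rot0 at col 2 lands with bottom-row=2; cleared 0 line(s) (total 0); column heights now [2 1 3 3 3 3], max=3
Drop 4: O rot1 at col 1 lands with bottom-row=3; cleared 0 line(s) (total 0); column heights now [2 5 5 3 3 3], max=5
Test piece J rot3 at col 1 (width 2): heights before test = [2 5 5 3 3 3]; fits = True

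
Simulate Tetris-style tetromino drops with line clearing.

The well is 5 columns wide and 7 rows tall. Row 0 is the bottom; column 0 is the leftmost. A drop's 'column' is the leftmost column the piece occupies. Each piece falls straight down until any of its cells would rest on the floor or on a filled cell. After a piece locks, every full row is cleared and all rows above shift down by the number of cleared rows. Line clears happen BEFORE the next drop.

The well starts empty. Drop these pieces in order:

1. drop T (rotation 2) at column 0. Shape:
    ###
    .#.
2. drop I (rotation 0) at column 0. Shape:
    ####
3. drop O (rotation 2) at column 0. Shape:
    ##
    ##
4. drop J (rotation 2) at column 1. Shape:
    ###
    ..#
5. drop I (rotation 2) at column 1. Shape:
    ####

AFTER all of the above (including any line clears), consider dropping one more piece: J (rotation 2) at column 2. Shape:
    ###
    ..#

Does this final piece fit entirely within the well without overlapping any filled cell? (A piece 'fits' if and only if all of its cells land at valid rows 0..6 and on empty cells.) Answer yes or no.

Answer: no

Derivation:
Drop 1: T rot2 at col 0 lands with bottom-row=0; cleared 0 line(s) (total 0); column heights now [2 2 2 0 0], max=2
Drop 2: I rot0 at col 0 lands with bottom-row=2; cleared 0 line(s) (total 0); column heights now [3 3 3 3 0], max=3
Drop 3: O rot2 at col 0 lands with bottom-row=3; cleared 0 line(s) (total 0); column heights now [5 5 3 3 0], max=5
Drop 4: J rot2 at col 1 lands with bottom-row=4; cleared 0 line(s) (total 0); column heights now [5 6 6 6 0], max=6
Drop 5: I rot2 at col 1 lands with bottom-row=6; cleared 0 line(s) (total 0); column heights now [5 7 7 7 7], max=7
Test piece J rot2 at col 2 (width 3): heights before test = [5 7 7 7 7]; fits = False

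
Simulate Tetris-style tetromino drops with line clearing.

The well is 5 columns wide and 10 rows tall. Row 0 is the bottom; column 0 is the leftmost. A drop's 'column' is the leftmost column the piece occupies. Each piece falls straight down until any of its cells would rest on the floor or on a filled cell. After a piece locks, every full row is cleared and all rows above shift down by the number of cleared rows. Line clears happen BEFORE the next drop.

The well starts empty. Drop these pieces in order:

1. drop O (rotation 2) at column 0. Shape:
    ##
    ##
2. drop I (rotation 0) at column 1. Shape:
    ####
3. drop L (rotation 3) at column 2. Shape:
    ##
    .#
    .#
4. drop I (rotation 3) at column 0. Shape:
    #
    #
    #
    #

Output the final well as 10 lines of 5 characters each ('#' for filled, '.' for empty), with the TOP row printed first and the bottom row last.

Answer: .....
.....
.....
.....
.....
#.##.
#..#.
#..#.
##...
##...

Derivation:
Drop 1: O rot2 at col 0 lands with bottom-row=0; cleared 0 line(s) (total 0); column heights now [2 2 0 0 0], max=2
Drop 2: I rot0 at col 1 lands with bottom-row=2; cleared 0 line(s) (total 0); column heights now [2 3 3 3 3], max=3
Drop 3: L rot3 at col 2 lands with bottom-row=3; cleared 0 line(s) (total 0); column heights now [2 3 6 6 3], max=6
Drop 4: I rot3 at col 0 lands with bottom-row=2; cleared 1 line(s) (total 1); column heights now [5 2 5 5 0], max=5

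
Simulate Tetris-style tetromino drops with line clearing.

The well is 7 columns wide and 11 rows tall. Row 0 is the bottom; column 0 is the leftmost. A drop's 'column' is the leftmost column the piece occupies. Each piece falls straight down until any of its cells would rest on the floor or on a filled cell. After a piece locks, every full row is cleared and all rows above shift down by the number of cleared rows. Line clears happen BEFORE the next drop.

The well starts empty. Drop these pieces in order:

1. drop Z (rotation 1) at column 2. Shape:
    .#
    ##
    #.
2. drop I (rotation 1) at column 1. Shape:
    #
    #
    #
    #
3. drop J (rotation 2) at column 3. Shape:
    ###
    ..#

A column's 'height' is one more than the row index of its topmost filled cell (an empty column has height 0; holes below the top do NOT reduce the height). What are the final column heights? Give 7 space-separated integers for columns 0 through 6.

Answer: 0 4 2 4 4 4 0

Derivation:
Drop 1: Z rot1 at col 2 lands with bottom-row=0; cleared 0 line(s) (total 0); column heights now [0 0 2 3 0 0 0], max=3
Drop 2: I rot1 at col 1 lands with bottom-row=0; cleared 0 line(s) (total 0); column heights now [0 4 2 3 0 0 0], max=4
Drop 3: J rot2 at col 3 lands with bottom-row=2; cleared 0 line(s) (total 0); column heights now [0 4 2 4 4 4 0], max=4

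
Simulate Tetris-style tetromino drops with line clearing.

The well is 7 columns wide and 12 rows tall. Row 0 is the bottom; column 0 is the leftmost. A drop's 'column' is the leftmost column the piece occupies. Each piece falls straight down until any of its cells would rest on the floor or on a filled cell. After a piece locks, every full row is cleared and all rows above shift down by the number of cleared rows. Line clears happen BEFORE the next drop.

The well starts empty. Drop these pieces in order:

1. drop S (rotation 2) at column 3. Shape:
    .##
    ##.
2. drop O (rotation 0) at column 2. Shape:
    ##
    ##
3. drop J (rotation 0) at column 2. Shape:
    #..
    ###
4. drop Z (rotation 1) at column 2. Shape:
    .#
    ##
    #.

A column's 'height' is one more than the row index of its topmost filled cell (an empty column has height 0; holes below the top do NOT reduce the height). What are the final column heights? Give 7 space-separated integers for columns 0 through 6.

Answer: 0 0 7 8 4 2 0

Derivation:
Drop 1: S rot2 at col 3 lands with bottom-row=0; cleared 0 line(s) (total 0); column heights now [0 0 0 1 2 2 0], max=2
Drop 2: O rot0 at col 2 lands with bottom-row=1; cleared 0 line(s) (total 0); column heights now [0 0 3 3 2 2 0], max=3
Drop 3: J rot0 at col 2 lands with bottom-row=3; cleared 0 line(s) (total 0); column heights now [0 0 5 4 4 2 0], max=5
Drop 4: Z rot1 at col 2 lands with bottom-row=5; cleared 0 line(s) (total 0); column heights now [0 0 7 8 4 2 0], max=8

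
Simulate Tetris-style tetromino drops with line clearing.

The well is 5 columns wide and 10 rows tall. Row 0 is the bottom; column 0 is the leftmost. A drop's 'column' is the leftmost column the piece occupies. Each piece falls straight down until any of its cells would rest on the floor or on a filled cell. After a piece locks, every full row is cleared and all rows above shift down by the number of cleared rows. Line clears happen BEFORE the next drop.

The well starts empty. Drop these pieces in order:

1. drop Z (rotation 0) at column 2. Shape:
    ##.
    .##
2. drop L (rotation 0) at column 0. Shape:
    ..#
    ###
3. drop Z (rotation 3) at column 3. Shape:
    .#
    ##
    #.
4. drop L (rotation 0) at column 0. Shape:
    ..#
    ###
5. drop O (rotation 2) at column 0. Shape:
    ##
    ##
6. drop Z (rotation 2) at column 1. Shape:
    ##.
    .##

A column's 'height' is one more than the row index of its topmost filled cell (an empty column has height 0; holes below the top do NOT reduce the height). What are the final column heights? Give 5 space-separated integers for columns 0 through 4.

Answer: 7 8 8 7 5

Derivation:
Drop 1: Z rot0 at col 2 lands with bottom-row=0; cleared 0 line(s) (total 0); column heights now [0 0 2 2 1], max=2
Drop 2: L rot0 at col 0 lands with bottom-row=2; cleared 0 line(s) (total 0); column heights now [3 3 4 2 1], max=4
Drop 3: Z rot3 at col 3 lands with bottom-row=2; cleared 0 line(s) (total 0); column heights now [3 3 4 4 5], max=5
Drop 4: L rot0 at col 0 lands with bottom-row=4; cleared 0 line(s) (total 0); column heights now [5 5 6 4 5], max=6
Drop 5: O rot2 at col 0 lands with bottom-row=5; cleared 0 line(s) (total 0); column heights now [7 7 6 4 5], max=7
Drop 6: Z rot2 at col 1 lands with bottom-row=6; cleared 0 line(s) (total 0); column heights now [7 8 8 7 5], max=8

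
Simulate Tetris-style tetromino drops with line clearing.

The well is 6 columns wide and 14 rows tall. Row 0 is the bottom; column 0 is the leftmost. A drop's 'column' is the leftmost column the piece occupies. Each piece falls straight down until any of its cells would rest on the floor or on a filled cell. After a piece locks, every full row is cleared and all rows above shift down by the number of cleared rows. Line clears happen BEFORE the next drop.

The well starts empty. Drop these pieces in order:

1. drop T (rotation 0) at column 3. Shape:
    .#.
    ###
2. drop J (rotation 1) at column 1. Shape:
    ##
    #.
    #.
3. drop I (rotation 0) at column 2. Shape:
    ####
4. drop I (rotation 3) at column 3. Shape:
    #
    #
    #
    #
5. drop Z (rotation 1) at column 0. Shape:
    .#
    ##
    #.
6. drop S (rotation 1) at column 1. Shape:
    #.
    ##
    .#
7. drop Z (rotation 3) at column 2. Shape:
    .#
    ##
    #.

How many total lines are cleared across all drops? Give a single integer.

Drop 1: T rot0 at col 3 lands with bottom-row=0; cleared 0 line(s) (total 0); column heights now [0 0 0 1 2 1], max=2
Drop 2: J rot1 at col 1 lands with bottom-row=0; cleared 0 line(s) (total 0); column heights now [0 3 3 1 2 1], max=3
Drop 3: I rot0 at col 2 lands with bottom-row=3; cleared 0 line(s) (total 0); column heights now [0 3 4 4 4 4], max=4
Drop 4: I rot3 at col 3 lands with bottom-row=4; cleared 0 line(s) (total 0); column heights now [0 3 4 8 4 4], max=8
Drop 5: Z rot1 at col 0 lands with bottom-row=2; cleared 1 line(s) (total 1); column heights now [3 4 3 7 2 1], max=7
Drop 6: S rot1 at col 1 lands with bottom-row=3; cleared 0 line(s) (total 1); column heights now [3 6 5 7 2 1], max=7
Drop 7: Z rot3 at col 2 lands with bottom-row=6; cleared 0 line(s) (total 1); column heights now [3 6 8 9 2 1], max=9

Answer: 1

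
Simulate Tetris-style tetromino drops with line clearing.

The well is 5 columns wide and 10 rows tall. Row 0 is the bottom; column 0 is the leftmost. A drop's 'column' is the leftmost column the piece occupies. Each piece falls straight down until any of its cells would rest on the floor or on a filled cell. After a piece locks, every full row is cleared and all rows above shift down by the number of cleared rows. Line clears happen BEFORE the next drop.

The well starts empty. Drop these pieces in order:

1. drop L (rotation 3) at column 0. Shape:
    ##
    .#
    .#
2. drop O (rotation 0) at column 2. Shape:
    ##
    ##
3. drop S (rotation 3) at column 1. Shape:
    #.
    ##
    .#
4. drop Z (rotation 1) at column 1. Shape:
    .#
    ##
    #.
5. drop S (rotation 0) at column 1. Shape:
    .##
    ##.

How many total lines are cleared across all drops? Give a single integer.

Drop 1: L rot3 at col 0 lands with bottom-row=0; cleared 0 line(s) (total 0); column heights now [3 3 0 0 0], max=3
Drop 2: O rot0 at col 2 lands with bottom-row=0; cleared 0 line(s) (total 0); column heights now [3 3 2 2 0], max=3
Drop 3: S rot3 at col 1 lands with bottom-row=2; cleared 0 line(s) (total 0); column heights now [3 5 4 2 0], max=5
Drop 4: Z rot1 at col 1 lands with bottom-row=5; cleared 0 line(s) (total 0); column heights now [3 7 8 2 0], max=8
Drop 5: S rot0 at col 1 lands with bottom-row=8; cleared 0 line(s) (total 0); column heights now [3 9 10 10 0], max=10

Answer: 0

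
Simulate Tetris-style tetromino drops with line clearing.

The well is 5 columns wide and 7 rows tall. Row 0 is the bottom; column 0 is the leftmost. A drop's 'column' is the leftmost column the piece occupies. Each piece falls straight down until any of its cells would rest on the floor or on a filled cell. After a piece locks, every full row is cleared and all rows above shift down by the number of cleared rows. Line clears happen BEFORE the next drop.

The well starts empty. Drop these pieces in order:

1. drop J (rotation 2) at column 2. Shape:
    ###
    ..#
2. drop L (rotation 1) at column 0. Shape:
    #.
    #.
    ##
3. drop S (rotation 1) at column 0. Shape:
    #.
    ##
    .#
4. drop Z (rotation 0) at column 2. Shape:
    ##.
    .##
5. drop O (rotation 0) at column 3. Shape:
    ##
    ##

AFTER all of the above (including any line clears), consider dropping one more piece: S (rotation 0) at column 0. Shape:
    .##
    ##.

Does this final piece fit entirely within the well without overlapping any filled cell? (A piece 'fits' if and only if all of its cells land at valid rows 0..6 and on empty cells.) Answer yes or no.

Answer: yes

Derivation:
Drop 1: J rot2 at col 2 lands with bottom-row=0; cleared 0 line(s) (total 0); column heights now [0 0 2 2 2], max=2
Drop 2: L rot1 at col 0 lands with bottom-row=0; cleared 0 line(s) (total 0); column heights now [3 1 2 2 2], max=3
Drop 3: S rot1 at col 0 lands with bottom-row=2; cleared 0 line(s) (total 0); column heights now [5 4 2 2 2], max=5
Drop 4: Z rot0 at col 2 lands with bottom-row=2; cleared 0 line(s) (total 0); column heights now [5 4 4 4 3], max=5
Drop 5: O rot0 at col 3 lands with bottom-row=4; cleared 0 line(s) (total 0); column heights now [5 4 4 6 6], max=6
Test piece S rot0 at col 0 (width 3): heights before test = [5 4 4 6 6]; fits = True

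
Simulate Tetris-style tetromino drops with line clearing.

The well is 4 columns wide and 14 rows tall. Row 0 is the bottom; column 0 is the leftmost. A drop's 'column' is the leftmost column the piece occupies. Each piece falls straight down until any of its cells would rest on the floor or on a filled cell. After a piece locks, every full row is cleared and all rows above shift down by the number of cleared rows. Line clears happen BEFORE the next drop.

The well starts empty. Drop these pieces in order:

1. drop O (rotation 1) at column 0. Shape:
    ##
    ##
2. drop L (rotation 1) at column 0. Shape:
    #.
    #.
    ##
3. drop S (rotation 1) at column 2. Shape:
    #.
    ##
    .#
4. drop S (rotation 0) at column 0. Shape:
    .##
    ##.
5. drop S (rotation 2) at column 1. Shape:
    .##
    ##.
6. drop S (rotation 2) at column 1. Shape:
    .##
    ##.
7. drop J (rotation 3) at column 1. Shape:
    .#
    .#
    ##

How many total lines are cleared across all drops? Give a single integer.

Drop 1: O rot1 at col 0 lands with bottom-row=0; cleared 0 line(s) (total 0); column heights now [2 2 0 0], max=2
Drop 2: L rot1 at col 0 lands with bottom-row=2; cleared 0 line(s) (total 0); column heights now [5 3 0 0], max=5
Drop 3: S rot1 at col 2 lands with bottom-row=0; cleared 1 line(s) (total 1); column heights now [4 2 2 1], max=4
Drop 4: S rot0 at col 0 lands with bottom-row=4; cleared 0 line(s) (total 1); column heights now [5 6 6 1], max=6
Drop 5: S rot2 at col 1 lands with bottom-row=6; cleared 0 line(s) (total 1); column heights now [5 7 8 8], max=8
Drop 6: S rot2 at col 1 lands with bottom-row=8; cleared 0 line(s) (total 1); column heights now [5 9 10 10], max=10
Drop 7: J rot3 at col 1 lands with bottom-row=10; cleared 0 line(s) (total 1); column heights now [5 11 13 10], max=13

Answer: 1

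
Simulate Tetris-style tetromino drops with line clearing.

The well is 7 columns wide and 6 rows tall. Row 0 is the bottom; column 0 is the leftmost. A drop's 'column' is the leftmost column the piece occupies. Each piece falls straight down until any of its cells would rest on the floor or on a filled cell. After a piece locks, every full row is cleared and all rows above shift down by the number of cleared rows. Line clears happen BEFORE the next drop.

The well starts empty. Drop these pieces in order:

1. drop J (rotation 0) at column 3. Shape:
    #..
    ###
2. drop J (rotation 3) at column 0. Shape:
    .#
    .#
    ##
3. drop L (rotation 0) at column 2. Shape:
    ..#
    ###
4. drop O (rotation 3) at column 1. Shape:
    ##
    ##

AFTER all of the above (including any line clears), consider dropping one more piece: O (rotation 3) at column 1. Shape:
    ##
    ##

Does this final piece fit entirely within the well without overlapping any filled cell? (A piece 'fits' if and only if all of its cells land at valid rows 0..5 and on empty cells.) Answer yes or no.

Drop 1: J rot0 at col 3 lands with bottom-row=0; cleared 0 line(s) (total 0); column heights now [0 0 0 2 1 1 0], max=2
Drop 2: J rot3 at col 0 lands with bottom-row=0; cleared 0 line(s) (total 0); column heights now [1 3 0 2 1 1 0], max=3
Drop 3: L rot0 at col 2 lands with bottom-row=2; cleared 0 line(s) (total 0); column heights now [1 3 3 3 4 1 0], max=4
Drop 4: O rot3 at col 1 lands with bottom-row=3; cleared 0 line(s) (total 0); column heights now [1 5 5 3 4 1 0], max=5
Test piece O rot3 at col 1 (width 2): heights before test = [1 5 5 3 4 1 0]; fits = False

Answer: no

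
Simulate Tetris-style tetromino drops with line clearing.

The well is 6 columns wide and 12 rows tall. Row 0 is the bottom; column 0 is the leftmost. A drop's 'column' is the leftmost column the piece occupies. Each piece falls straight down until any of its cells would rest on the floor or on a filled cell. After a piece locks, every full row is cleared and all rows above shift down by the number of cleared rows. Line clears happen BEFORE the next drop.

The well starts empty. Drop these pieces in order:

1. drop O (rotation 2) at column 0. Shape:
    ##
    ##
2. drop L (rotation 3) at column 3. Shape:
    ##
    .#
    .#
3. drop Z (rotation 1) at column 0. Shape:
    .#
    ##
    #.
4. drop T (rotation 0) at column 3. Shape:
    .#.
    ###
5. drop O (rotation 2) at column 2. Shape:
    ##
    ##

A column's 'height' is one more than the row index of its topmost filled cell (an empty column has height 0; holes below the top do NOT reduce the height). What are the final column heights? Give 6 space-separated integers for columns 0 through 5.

Answer: 4 5 6 6 5 4

Derivation:
Drop 1: O rot2 at col 0 lands with bottom-row=0; cleared 0 line(s) (total 0); column heights now [2 2 0 0 0 0], max=2
Drop 2: L rot3 at col 3 lands with bottom-row=0; cleared 0 line(s) (total 0); column heights now [2 2 0 3 3 0], max=3
Drop 3: Z rot1 at col 0 lands with bottom-row=2; cleared 0 line(s) (total 0); column heights now [4 5 0 3 3 0], max=5
Drop 4: T rot0 at col 3 lands with bottom-row=3; cleared 0 line(s) (total 0); column heights now [4 5 0 4 5 4], max=5
Drop 5: O rot2 at col 2 lands with bottom-row=4; cleared 0 line(s) (total 0); column heights now [4 5 6 6 5 4], max=6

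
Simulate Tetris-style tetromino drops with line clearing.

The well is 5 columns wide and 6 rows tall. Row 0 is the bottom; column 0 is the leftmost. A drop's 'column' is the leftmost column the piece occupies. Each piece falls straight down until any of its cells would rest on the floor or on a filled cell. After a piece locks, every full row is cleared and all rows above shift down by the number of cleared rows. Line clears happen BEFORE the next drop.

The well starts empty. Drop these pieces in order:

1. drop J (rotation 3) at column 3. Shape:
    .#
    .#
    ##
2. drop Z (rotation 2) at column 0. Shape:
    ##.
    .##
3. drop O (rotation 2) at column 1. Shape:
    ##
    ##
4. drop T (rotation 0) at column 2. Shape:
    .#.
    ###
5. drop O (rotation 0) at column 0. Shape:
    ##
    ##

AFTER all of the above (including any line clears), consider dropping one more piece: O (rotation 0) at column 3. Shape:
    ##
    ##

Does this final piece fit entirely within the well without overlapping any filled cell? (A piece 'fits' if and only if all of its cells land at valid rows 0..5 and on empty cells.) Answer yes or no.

Drop 1: J rot3 at col 3 lands with bottom-row=0; cleared 0 line(s) (total 0); column heights now [0 0 0 1 3], max=3
Drop 2: Z rot2 at col 0 lands with bottom-row=0; cleared 0 line(s) (total 0); column heights now [2 2 1 1 3], max=3
Drop 3: O rot2 at col 1 lands with bottom-row=2; cleared 0 line(s) (total 0); column heights now [2 4 4 1 3], max=4
Drop 4: T rot0 at col 2 lands with bottom-row=4; cleared 0 line(s) (total 0); column heights now [2 4 5 6 5], max=6
Drop 5: O rot0 at col 0 lands with bottom-row=4; cleared 1 line(s) (total 1); column heights now [5 5 4 5 3], max=5
Test piece O rot0 at col 3 (width 2): heights before test = [5 5 4 5 3]; fits = False

Answer: no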